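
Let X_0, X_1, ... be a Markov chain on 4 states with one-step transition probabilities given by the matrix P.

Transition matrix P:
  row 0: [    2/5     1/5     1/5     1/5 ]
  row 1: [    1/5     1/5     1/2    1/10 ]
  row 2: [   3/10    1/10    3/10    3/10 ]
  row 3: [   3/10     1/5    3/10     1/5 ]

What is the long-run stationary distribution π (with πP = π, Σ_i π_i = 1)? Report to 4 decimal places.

π = [0.3145, 0.1697, 0.3025, 0.2133]

Balance equations π_j = Σ_i π_i·P[i][j]:
  π_0 = 2/5·π_0 + 1/5·π_1 + 3/10·π_2 + 3/10·π_3
  π_1 = 1/5·π_0 + 1/5·π_1 + 1/10·π_2 + 1/5·π_3
  π_2 = 1/5·π_0 + 1/2·π_1 + 3/10·π_2 + 3/10·π_3
  normalize: π_0 + π_1 + π_2 + π_3 = 1
Solving the linear system gives exactly π = [289/919, 156/919, 278/919, 196/919].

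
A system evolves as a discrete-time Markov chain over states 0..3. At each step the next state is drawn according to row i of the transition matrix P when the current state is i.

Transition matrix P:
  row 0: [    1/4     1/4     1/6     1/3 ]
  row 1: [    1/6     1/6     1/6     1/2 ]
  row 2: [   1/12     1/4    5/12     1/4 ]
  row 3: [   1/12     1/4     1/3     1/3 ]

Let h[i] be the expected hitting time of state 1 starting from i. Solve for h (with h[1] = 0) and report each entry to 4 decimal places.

h = [4.0000, 0.0000, 4.0000, 4.0000]

First-step conditioning: h[1] = 0; for i ≠ 1, h[i] = 1 + Σ_k P[i][k]·h[k].
  h[0] = 1 + 1/4·h[0] + 1/6·h[2] + 1/3·h[3]
  h[2] = 1 + 1/12·h[0] + 5/12·h[2] + 1/4·h[3]
  h[3] = 1 + 1/12·h[0] + 1/3·h[2] + 1/3·h[3]
Solving the 3×3 linear system over states ≠ 1 gives exactly h = [4, 0, 4, 4] (h[1] = 0 is the target).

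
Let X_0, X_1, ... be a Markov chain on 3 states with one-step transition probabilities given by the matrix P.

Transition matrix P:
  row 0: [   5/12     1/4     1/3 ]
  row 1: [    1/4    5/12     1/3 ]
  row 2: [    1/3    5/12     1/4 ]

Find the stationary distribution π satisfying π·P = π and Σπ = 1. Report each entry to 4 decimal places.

Balance equations π_j = Σ_i π_i·P[i][j]:
  π_0 = 5/12·π_0 + 1/4·π_1 + 1/3·π_2
  π_1 = 1/4·π_0 + 5/12·π_1 + 5/12·π_2
  normalize: π_0 + π_1 + π_2 = 1
Solving the linear system gives exactly π = [43/130, 47/130, 4/13].

π = [0.3308, 0.3615, 0.3077]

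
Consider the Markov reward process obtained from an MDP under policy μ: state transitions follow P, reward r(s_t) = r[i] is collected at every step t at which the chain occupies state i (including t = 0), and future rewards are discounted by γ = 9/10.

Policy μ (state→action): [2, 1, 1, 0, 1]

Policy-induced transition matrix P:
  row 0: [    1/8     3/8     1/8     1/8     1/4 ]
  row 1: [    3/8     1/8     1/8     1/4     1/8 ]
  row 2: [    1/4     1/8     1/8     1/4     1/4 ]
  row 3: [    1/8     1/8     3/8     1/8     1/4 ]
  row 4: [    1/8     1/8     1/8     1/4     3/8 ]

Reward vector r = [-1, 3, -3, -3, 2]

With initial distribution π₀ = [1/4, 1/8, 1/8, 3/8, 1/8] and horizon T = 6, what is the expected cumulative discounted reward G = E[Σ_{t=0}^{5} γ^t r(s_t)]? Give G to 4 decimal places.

G = -2.1709

t=0: π = [0.2500, 0.1250, 0.1250, 0.3750, 0.1250], E[r] = -1.1250, γ^t·E[r] = -1.125000, running G = -1.125000
t=1: π = [0.1719, 0.1875, 0.2188, 0.1719, 0.2500], E[r] = -0.2813, γ^t·E[r] = -0.253125, running G = -1.378125
t=2: π = [0.1992, 0.1680, 0.1680, 0.2070, 0.2578], E[r] = -0.3047, γ^t·E[r] = -0.246797, running G = -1.624922
t=3: π = [0.1880, 0.1748, 0.1768, 0.1992, 0.2612], E[r] = -0.2690, γ^t·E[r] = -0.196132, running G = -1.821054
t=4: π = [0.1908, 0.1720, 0.1748, 0.2016, 0.2608], E[r] = -0.2824, γ^t·E[r] = -0.185289, running G = -2.006343
t=5: π = [0.1898, 0.1727, 0.1754, 0.2010, 0.2611], E[r] = -0.2786, γ^t·E[r] = -0.164512, running G = -2.170855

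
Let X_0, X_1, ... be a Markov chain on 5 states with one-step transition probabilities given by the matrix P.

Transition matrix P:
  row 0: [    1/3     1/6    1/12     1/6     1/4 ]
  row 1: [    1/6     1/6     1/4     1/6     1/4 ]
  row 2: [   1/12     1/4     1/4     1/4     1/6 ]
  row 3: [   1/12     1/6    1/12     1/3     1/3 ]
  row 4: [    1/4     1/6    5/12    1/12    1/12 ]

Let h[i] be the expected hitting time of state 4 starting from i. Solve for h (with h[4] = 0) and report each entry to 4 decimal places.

First-step conditioning: h[4] = 0; for i ≠ 4, h[i] = 1 + Σ_k P[i][k]·h[k].
  h[0] = 1 + 1/3·h[0] + 1/6·h[1] + 1/12·h[2] + 1/6·h[3]
  h[1] = 1 + 1/6·h[0] + 1/6·h[1] + 1/4·h[2] + 1/6·h[3]
  h[2] = 1 + 1/12·h[0] + 1/4·h[1] + 1/4·h[2] + 1/4·h[3]
  h[3] = 1 + 1/12·h[0] + 1/6·h[1] + 1/12·h[2] + 1/3·h[3]
Solving the 4×4 linear system over states ≠ 4 gives exactly h = [885/227, 1797/454, 966/227, 1593/454, 0] (h[4] = 0 is the target).

h = [3.8987, 3.9581, 4.2555, 3.5088, 0.0000]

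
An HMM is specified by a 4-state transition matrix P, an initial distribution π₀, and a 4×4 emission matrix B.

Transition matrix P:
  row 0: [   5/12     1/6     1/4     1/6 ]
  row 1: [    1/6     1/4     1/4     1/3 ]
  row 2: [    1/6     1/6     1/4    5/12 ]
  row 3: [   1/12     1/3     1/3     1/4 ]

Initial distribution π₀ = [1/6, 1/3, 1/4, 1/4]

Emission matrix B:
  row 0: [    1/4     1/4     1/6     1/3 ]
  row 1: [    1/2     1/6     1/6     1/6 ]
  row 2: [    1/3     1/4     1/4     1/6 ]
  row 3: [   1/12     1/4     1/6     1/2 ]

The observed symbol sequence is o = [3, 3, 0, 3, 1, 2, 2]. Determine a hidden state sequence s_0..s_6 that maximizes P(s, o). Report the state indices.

path = [3, 3, 1, 3, 2, 3, 2]

t=0: δ = [5.556e-02, 5.556e-02, 4.167e-02, 1.250e-01]  (obs o_0=3)
t=1: δ = [7.716e-03, 6.944e-03, 6.944e-03, 1.562e-02]  ψ = [0, 3, 3, 3]  (obs o_1=3)
t=2: δ = [8.038e-04, 2.604e-03, 1.736e-03, 3.255e-04]  ψ = [0, 3, 3, 3]  (obs o_2=0)
t=3: δ = [1.447e-04, 1.085e-04, 1.085e-04, 4.340e-04]  ψ = [1, 1, 1, 1]  (obs o_3=3)
t=4: δ = [1.507e-05, 2.411e-05, 3.617e-05, 2.713e-05]  ψ = [0, 3, 3, 3]  (obs o_4=1)
t=5: δ = [1.047e-06, 1.507e-06, 2.261e-06, 2.512e-06]  ψ = [0, 3, 2, 2]  (obs o_5=2)
t=6: δ = [7.268e-08, 1.395e-07, 2.093e-07, 1.570e-07]  ψ = [0, 3, 3, 2]  (obs o_6=2)
backtrack: best end state = 2; path = [3, 3, 1, 3, 2, 3, 2]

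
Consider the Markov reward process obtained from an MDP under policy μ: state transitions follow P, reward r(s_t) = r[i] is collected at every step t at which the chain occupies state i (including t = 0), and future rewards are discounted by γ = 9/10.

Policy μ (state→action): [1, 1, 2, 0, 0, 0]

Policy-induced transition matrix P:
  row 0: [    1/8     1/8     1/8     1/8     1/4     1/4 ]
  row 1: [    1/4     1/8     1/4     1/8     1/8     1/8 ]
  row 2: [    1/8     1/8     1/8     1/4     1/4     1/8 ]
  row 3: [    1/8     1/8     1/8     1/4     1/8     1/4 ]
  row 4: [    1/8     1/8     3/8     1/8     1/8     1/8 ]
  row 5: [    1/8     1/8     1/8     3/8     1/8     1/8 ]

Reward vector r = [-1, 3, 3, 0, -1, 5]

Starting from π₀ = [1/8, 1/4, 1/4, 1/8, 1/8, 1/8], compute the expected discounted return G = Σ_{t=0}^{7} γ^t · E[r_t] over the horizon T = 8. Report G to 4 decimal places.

G = 8.6833

t=0: π = [0.1250, 0.2500, 0.2500, 0.1250, 0.1250, 0.1250], E[r] = 1.8750, γ^t·E[r] = 1.875000, running G = 1.875000
t=1: π = [0.1563, 0.1250, 0.1875, 0.2031, 0.1719, 0.1563], E[r] = 1.3906, γ^t·E[r] = 1.251563, running G = 3.126563
t=2: π = [0.1406, 0.1250, 0.1836, 0.2129, 0.1680, 0.1699], E[r] = 1.4668, γ^t·E[r] = 1.188105, running G = 4.314668
t=3: π = [0.1406, 0.1250, 0.1826, 0.2170, 0.1655, 0.1692], E[r] = 1.4626, γ^t·E[r] = 1.066269, running G = 5.380937
t=4: π = [0.1406, 0.1250, 0.1820, 0.2173, 0.1654, 0.1697], E[r] = 1.4635, γ^t·E[r] = 0.960223, running G = 6.341160
t=5: π = [0.1406, 0.1250, 0.1820, 0.2173, 0.1653, 0.1697], E[r] = 1.4636, γ^t·E[r] = 0.864271, running G = 7.205431
t=6: π = [0.1406, 0.1250, 0.1820, 0.2173, 0.1653, 0.1697], E[r] = 1.4636, γ^t·E[r] = 0.777842, running G = 7.983273
t=7: π = [0.1406, 0.1250, 0.1820, 0.2173, 0.1653, 0.1697], E[r] = 1.4637, γ^t·E[r] = 0.700061, running G = 8.683334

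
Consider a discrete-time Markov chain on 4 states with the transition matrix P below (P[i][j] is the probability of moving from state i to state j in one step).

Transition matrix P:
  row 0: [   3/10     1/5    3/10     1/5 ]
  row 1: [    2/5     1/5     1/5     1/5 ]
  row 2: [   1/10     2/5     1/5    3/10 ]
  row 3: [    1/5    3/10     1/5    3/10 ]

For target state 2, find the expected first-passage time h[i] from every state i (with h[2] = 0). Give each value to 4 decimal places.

First-step conditioning: h[2] = 0; for i ≠ 2, h[i] = 1 + Σ_k P[i][k]·h[k].
  h[0] = 1 + 3/10·h[0] + 1/5·h[1] + 1/5·h[3]
  h[1] = 1 + 2/5·h[0] + 1/5·h[1] + 1/5·h[3]
  h[3] = 1 + 1/5·h[0] + 3/10·h[1] + 3/10·h[3]
Solving the 3×3 linear system over states ≠ 2 gives exactly h = [90/23, 99/23, 0, 101/23] (h[2] = 0 is the target).

h = [3.9130, 4.3043, 0.0000, 4.3913]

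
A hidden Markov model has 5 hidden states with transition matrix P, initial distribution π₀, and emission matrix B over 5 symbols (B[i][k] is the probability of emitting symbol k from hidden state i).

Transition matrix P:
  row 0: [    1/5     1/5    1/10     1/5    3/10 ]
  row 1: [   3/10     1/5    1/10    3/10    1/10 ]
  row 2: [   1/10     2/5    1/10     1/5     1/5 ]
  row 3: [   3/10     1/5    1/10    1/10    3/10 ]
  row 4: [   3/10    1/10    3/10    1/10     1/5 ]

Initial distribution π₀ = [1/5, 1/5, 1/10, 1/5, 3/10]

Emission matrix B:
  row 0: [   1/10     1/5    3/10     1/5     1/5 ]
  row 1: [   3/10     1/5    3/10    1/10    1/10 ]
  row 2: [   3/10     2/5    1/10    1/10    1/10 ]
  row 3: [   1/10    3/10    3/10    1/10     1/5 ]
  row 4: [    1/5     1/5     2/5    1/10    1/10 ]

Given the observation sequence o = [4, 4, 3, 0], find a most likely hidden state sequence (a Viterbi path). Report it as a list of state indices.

path = [3, 0, 4, 2]

t=0: δ = [4.000e-02, 2.000e-02, 1.000e-02, 4.000e-02, 3.000e-02]  (obs o_0=4)
t=1: δ = [2.400e-03, 8.000e-04, 9.000e-04, 1.600e-03, 1.200e-03]  ψ = [3, 0, 4, 0, 0]  (obs o_1=4)
t=2: δ = [9.600e-05, 4.800e-05, 3.600e-05, 4.800e-05, 7.200e-05]  ψ = [0, 0, 4, 0, 0]  (obs o_2=3)
t=3: δ = [2.160e-06, 5.760e-06, 6.480e-06, 1.920e-06, 5.760e-06]  ψ = [4, 0, 4, 0, 0]  (obs o_3=0)
backtrack: best end state = 2; path = [3, 0, 4, 2]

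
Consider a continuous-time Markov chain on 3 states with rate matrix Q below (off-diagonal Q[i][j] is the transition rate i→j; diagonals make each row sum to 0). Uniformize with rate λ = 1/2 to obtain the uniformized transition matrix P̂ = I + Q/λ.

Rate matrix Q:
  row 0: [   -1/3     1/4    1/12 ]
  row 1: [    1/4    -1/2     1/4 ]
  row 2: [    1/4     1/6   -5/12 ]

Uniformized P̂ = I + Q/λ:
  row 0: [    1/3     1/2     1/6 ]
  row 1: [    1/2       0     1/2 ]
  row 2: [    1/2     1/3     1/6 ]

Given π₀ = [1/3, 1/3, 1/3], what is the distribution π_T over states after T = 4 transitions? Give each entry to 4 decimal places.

π = [0.4285, 0.3050, 0.2665]

t=0: π = [0.3333, 0.3333, 0.3333]
t=1: π = [0.4444, 0.2778, 0.2778]
t=2: π = [0.4259, 0.3148, 0.2593]
t=3: π = [0.4290, 0.2994, 0.2716]
t=4: π = [0.4285, 0.3050, 0.2665]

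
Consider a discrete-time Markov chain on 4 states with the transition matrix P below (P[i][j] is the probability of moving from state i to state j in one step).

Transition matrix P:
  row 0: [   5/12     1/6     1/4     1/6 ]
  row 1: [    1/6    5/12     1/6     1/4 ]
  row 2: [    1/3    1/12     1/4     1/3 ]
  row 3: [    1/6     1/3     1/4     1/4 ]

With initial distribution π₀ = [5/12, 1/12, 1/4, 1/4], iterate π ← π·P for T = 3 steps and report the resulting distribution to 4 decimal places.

t=0: π = [0.4167, 0.0833, 0.2500, 0.2500]
t=1: π = [0.3125, 0.2083, 0.2431, 0.2361]
t=2: π = [0.2853, 0.2378, 0.2326, 0.2442]
t=3: π = [0.2768, 0.2474, 0.2302, 0.2456]

π = [0.2768, 0.2474, 0.2302, 0.2456]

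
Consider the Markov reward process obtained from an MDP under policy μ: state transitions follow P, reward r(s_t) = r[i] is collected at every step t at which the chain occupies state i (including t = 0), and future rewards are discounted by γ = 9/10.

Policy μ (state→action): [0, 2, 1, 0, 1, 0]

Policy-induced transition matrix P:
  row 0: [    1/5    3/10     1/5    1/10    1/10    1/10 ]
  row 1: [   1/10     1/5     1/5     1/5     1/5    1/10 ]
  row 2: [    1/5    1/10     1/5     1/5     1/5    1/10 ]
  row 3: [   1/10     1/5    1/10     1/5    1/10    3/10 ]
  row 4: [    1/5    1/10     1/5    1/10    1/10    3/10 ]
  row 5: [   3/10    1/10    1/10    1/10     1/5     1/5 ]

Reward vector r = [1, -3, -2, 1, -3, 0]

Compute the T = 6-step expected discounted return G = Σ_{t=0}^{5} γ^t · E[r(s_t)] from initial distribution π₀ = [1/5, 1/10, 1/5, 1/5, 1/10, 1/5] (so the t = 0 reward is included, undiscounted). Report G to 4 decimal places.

t=0: π = [0.2000, 0.1000, 0.2000, 0.2000, 0.1000, 0.2000], E[r] = -0.6000, γ^t·E[r] = -0.600000, running G = -0.600000
t=1: π = [0.1900, 0.1700, 0.1600, 0.1500, 0.1500, 0.1800], E[r] = -0.9400, γ^t·E[r] = -0.846000, running G = -1.446000
t=2: π = [0.1860, 0.1700, 0.1670, 0.1480, 0.1510, 0.1780], E[r] = -0.9630, γ^t·E[r] = -0.780030, running G = -2.226030
t=3: π = [0.1860, 0.1690, 0.1674, 0.1485, 0.1515, 0.1776], E[r] = -0.9618, γ^t·E[r] = -0.701152, running G = -2.927182
t=4: π = [0.1860, 0.1690, 0.1674, 0.1485, 0.1514, 0.1778], E[r] = -0.9613, γ^t·E[r] = -0.630729, running G = -3.557911
t=5: π = [0.1860, 0.1689, 0.1674, 0.1485, 0.1514, 0.1778], E[r] = -0.9613, γ^t·E[r] = -0.567640, running G = -4.125551

G = -4.1256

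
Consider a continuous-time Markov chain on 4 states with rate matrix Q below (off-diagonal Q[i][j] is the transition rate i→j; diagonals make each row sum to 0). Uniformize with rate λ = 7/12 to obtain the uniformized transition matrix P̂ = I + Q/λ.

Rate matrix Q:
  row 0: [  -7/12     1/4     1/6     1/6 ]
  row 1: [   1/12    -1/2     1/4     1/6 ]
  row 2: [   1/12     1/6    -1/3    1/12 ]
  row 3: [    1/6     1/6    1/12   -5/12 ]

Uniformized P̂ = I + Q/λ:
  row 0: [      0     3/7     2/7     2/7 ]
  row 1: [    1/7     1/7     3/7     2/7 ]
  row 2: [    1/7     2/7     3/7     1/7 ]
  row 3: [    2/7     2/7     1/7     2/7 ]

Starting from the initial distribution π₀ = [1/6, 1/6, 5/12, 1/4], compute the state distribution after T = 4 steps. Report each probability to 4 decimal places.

t=0: π = [0.1667, 0.1667, 0.4167, 0.2500]
t=1: π = [0.1548, 0.2857, 0.3333, 0.2262]
t=2: π = [0.1531, 0.2670, 0.3418, 0.2381]
t=3: π = [0.1550, 0.2694, 0.3387, 0.2369]
t=4: π = [0.1546, 0.2694, 0.3387, 0.2373]

π = [0.1546, 0.2694, 0.3387, 0.2373]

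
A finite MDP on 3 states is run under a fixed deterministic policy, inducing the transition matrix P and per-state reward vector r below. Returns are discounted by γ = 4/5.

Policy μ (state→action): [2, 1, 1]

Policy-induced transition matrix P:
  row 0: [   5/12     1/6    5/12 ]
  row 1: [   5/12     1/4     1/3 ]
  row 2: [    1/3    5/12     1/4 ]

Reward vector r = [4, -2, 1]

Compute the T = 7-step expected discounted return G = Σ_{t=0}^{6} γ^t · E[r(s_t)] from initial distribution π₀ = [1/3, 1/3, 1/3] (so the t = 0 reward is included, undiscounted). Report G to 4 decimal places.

t=0: π = [0.3333, 0.3333, 0.3333], E[r] = 1.0000, γ^t·E[r] = 1.000000, running G = 1.000000
t=1: π = [0.3889, 0.2778, 0.3333], E[r] = 1.3333, γ^t·E[r] = 1.066667, running G = 2.066667
t=2: π = [0.3889, 0.2731, 0.3380], E[r] = 1.3472, γ^t·E[r] = 0.862222, running G = 2.928889
t=3: π = [0.3885, 0.2739, 0.3376], E[r] = 1.3438, γ^t·E[r] = 0.688000, running G = 3.616889
t=4: π = [0.3885, 0.2739, 0.3376], E[r] = 1.3439, γ^t·E[r] = 0.550479, running G = 4.167368
t=5: π = [0.3885, 0.2739, 0.3376], E[r] = 1.3440, γ^t·E[r] = 0.440386, running G = 4.607754
t=6: π = [0.3885, 0.2739, 0.3376], E[r] = 1.3439, γ^t·E[r] = 0.352308, running G = 4.960062

G = 4.9601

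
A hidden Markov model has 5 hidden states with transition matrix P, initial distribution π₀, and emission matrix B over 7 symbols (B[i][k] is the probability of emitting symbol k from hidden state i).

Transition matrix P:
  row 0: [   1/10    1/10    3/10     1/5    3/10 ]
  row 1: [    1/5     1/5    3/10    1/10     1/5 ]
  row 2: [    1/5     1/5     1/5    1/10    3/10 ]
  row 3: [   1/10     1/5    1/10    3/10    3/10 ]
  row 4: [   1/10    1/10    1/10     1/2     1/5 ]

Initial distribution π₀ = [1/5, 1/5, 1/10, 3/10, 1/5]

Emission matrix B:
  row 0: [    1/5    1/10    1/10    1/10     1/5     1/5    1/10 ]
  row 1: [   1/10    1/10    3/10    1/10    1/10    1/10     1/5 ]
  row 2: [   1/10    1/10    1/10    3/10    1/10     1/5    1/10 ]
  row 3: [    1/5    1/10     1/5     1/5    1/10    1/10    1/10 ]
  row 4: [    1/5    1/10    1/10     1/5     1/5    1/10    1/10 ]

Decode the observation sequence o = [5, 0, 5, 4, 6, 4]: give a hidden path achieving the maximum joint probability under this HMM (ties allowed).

t=0: δ = [4.000e-02, 2.000e-02, 2.000e-02, 3.000e-02, 2.000e-02]  (obs o_0=5)
t=1: δ = [8.000e-04, 6.000e-04, 1.200e-03, 2.000e-03, 2.400e-03]  ψ = [0, 3, 0, 4, 0]  (obs o_1=0)
t=2: δ = [4.800e-05, 4.000e-05, 4.800e-05, 1.200e-04, 6.000e-05]  ψ = [2, 3, 0, 4, 3]  (obs o_2=5)
t=3: δ = [2.400e-06, 2.400e-06, 1.440e-06, 3.600e-06, 7.200e-06]  ψ = [3, 3, 0, 3, 3]  (obs o_3=4)
t=4: δ = [7.200e-08, 1.440e-07, 7.200e-08, 3.600e-07, 1.440e-07]  ψ = [4, 3, 0, 4, 4]  (obs o_4=6)
t=5: δ = [7.200e-09, 7.200e-09, 4.320e-09, 1.080e-08, 2.160e-08]  ψ = [3, 3, 1, 3, 3]  (obs o_5=4)
backtrack: best end state = 4; path = [0, 4, 3, 4, 3, 4]

path = [0, 4, 3, 4, 3, 4]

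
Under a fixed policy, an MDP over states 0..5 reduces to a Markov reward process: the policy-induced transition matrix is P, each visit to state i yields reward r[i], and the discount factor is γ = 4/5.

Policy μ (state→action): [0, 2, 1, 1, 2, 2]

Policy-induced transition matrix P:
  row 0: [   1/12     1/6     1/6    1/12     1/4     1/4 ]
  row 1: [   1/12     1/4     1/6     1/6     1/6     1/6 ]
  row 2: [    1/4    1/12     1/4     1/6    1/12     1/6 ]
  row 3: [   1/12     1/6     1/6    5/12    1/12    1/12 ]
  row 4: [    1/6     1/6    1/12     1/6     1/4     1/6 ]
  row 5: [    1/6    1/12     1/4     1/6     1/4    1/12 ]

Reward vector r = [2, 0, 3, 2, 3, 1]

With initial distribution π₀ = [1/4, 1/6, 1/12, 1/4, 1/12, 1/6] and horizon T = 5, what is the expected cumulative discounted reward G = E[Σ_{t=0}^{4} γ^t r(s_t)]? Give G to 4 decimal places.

G = 6.1445

t=0: π = [0.2500, 0.1667, 0.0833, 0.2500, 0.0833, 0.1667], E[r] = 1.6667, γ^t·E[r] = 1.666667, running G = 1.666667
t=1: π = [0.1181, 0.1597, 0.1806, 0.2083, 0.1806, 0.1528], E[r] = 1.8889, γ^t·E[r] = 1.511111, running G = 3.177778
t=2: π = [0.1412, 0.1522, 0.1794, 0.2089, 0.1719, 0.1464], E[r] = 1.9005, γ^t·E[r] = 1.216296, running G = 4.394074
t=3: π = [0.1398, 0.1522, 0.1795, 0.2071, 0.1726, 0.1488], E[r] = 1.8989, γ^t·E[r] = 0.972222, running G = 5.366296
t=4: π = [0.1400, 0.1520, 0.1796, 0.2068, 0.1729, 0.1487], E[r] = 1.8999, γ^t·E[r] = 0.778196, running G = 6.144492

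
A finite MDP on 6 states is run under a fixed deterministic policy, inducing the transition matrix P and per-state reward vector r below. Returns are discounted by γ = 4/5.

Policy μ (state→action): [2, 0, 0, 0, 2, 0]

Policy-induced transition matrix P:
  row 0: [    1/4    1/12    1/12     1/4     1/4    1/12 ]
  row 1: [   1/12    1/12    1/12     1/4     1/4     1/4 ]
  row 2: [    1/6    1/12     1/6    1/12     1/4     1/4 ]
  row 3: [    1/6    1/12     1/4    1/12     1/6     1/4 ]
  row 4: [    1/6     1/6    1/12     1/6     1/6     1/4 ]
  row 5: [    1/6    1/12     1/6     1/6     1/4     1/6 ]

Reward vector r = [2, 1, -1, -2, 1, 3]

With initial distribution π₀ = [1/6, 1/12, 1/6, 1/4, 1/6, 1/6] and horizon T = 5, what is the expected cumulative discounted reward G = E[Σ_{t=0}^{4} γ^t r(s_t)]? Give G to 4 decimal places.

t=0: π = [0.1667, 0.0833, 0.1667, 0.2500, 0.1667, 0.1667], E[r] = 0.4167, γ^t·E[r] = 0.416667, running G = 0.416667
t=1: π = [0.1736, 0.0972, 0.1528, 0.1528, 0.2153, 0.2083], E[r] = 0.8264, γ^t·E[r] = 0.661111, running G = 1.077778
t=2: π = [0.1730, 0.1013, 0.1389, 0.1638, 0.2193, 0.2037], E[r] = 0.8113, γ^t·E[r] = 0.519259, running G = 1.597037
t=3: π = [0.1726, 0.1016, 0.1392, 0.1643, 0.2181, 0.2042], E[r] = 0.8098, γ^t·E[r] = 0.414593, running G = 2.011630
t=4: π = [0.1726, 0.1015, 0.1393, 0.1642, 0.2181, 0.2042], E[r] = 0.8097, γ^t·E[r] = 0.331633, running G = 2.343263

G = 2.3433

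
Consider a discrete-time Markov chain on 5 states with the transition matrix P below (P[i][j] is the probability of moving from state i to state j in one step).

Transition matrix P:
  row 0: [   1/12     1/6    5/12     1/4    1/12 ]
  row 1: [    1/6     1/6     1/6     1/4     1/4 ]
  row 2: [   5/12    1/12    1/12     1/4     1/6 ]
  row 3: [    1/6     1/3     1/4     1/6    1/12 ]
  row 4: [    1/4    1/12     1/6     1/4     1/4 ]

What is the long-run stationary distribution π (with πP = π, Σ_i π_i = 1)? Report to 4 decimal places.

π = [0.2171, 0.1736, 0.2217, 0.2308, 0.1569]

Balance equations π_j = Σ_i π_i·P[i][j]:
  π_0 = 1/12·π_0 + 1/6·π_1 + 5/12·π_2 + 1/6·π_3 + 1/4·π_4
  π_1 = 1/6·π_0 + 1/6·π_1 + 1/12·π_2 + 1/3·π_3 + 1/12·π_4
  π_2 = 5/12·π_0 + 1/6·π_1 + 1/12·π_2 + 1/4·π_3 + 1/6·π_4
  π_3 = 1/4·π_0 + 1/4·π_1 + 1/4·π_2 + 1/6·π_3 + 1/4·π_4
  normalize: π_0 + π_1 + π_2 + π_3 + π_4 = 1
Solving the linear system gives exactly π = [5500/25337, 4398/25337, 5617/25337, 3/13, 3975/25337].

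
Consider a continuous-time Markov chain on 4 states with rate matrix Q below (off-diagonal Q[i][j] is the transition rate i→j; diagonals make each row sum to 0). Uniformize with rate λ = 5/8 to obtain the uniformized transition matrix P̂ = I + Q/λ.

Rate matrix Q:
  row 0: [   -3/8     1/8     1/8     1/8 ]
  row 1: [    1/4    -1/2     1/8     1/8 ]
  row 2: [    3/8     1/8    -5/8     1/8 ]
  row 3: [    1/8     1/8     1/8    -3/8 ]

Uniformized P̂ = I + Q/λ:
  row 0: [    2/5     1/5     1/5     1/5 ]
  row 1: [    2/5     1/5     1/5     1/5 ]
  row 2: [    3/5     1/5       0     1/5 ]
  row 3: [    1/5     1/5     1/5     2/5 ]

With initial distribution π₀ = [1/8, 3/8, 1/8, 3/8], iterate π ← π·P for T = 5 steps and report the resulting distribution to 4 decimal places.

π = [0.3833, 0.2000, 0.1667, 0.2500]

t=0: π = [0.1250, 0.3750, 0.1250, 0.3750]
t=1: π = [0.3500, 0.2000, 0.1750, 0.2750]
t=2: π = [0.3800, 0.2000, 0.1650, 0.2550]
t=3: π = [0.3820, 0.2000, 0.1670, 0.2510]
t=4: π = [0.3832, 0.2000, 0.1666, 0.2502]
t=5: π = [0.3833, 0.2000, 0.1667, 0.2500]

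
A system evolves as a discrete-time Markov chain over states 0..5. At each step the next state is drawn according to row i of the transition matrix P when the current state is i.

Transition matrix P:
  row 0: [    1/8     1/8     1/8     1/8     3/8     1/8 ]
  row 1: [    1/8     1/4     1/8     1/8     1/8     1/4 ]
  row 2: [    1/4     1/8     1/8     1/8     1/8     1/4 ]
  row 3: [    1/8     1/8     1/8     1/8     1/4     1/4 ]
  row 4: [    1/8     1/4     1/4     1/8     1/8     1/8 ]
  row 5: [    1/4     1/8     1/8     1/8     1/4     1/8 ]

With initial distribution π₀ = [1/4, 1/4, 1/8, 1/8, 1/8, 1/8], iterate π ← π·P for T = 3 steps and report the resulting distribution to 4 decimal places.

t=0: π = [0.2500, 0.2500, 0.1250, 0.1250, 0.1250, 0.1250]
t=1: π = [0.1563, 0.1719, 0.1406, 0.1250, 0.2188, 0.1875]
t=2: π = [0.1660, 0.1738, 0.1523, 0.1250, 0.2031, 0.1797]
t=3: π = [0.1665, 0.1721, 0.1504, 0.1250, 0.2046, 0.1814]

π = [0.1665, 0.1721, 0.1504, 0.1250, 0.2046, 0.1814]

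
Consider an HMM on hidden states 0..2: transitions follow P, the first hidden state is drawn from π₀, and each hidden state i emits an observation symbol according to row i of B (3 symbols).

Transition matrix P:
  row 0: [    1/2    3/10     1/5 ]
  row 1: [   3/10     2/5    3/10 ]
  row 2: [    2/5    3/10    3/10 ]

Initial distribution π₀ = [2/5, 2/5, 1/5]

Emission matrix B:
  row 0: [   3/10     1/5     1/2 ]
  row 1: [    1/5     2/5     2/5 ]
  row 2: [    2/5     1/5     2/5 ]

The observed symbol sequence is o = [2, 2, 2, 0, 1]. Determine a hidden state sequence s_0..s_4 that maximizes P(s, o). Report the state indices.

t=0: δ = [2.000e-01, 1.600e-01, 8.000e-02]  (obs o_0=2)
t=1: δ = [5.000e-02, 2.560e-02, 1.920e-02]  ψ = [0, 1, 1]  (obs o_1=2)
t=2: δ = [1.250e-02, 6.000e-03, 4.000e-03]  ψ = [0, 0, 0]  (obs o_2=2)
t=3: δ = [1.875e-03, 7.500e-04, 1.000e-03]  ψ = [0, 0, 0]  (obs o_3=0)
t=4: δ = [1.875e-04, 2.250e-04, 7.500e-05]  ψ = [0, 0, 0]  (obs o_4=1)
backtrack: best end state = 1; path = [0, 0, 0, 0, 1]

path = [0, 0, 0, 0, 1]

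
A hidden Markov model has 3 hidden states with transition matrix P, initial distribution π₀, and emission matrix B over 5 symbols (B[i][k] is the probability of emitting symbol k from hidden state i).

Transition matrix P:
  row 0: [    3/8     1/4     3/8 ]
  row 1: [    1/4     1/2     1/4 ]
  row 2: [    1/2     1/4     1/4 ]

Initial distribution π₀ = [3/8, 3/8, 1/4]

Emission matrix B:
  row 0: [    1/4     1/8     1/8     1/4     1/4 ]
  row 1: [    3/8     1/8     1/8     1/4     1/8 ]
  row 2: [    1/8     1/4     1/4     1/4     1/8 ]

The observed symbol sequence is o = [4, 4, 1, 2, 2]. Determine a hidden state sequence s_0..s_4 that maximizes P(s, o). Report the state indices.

path = [0, 0, 2, 0, 2]

t=0: δ = [9.375e-02, 4.688e-02, 3.125e-02]  (obs o_0=4)
t=1: δ = [8.789e-03, 2.930e-03, 4.395e-03]  ψ = [0, 0, 0]  (obs o_1=4)
t=2: δ = [4.120e-04, 2.747e-04, 8.240e-04]  ψ = [0, 0, 0]  (obs o_2=1)
t=3: δ = [5.150e-05, 2.575e-05, 5.150e-05]  ψ = [2, 2, 2]  (obs o_3=2)
t=4: δ = [3.219e-06, 1.609e-06, 4.828e-06]  ψ = [2, 0, 0]  (obs o_4=2)
backtrack: best end state = 2; path = [0, 0, 2, 0, 2]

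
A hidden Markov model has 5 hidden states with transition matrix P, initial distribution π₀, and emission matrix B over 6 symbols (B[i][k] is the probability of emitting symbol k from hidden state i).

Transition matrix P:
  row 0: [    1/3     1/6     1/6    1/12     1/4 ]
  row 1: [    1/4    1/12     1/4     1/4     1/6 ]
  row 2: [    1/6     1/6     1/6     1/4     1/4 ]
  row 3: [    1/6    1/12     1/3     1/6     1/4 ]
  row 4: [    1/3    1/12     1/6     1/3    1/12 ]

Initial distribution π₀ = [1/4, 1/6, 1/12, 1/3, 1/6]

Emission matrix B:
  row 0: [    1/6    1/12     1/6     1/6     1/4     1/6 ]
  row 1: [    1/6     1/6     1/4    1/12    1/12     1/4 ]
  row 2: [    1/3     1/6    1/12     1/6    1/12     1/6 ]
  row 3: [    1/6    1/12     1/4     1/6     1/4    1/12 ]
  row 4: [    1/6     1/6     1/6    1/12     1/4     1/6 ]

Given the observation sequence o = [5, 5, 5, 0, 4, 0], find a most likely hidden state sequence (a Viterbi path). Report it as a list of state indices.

path = [0, 0, 1, 2, 3, 2]

t=0: δ = [4.167e-02, 4.167e-02, 1.389e-02, 2.778e-02, 2.778e-02]  (obs o_0=5)
t=1: δ = [2.315e-03, 1.736e-03, 1.736e-03, 8.681e-04, 1.736e-03]  ψ = [0, 0, 1, 1, 0]  (obs o_1=5)
t=2: δ = [1.286e-04, 9.645e-05, 7.234e-05, 4.823e-05, 9.645e-05]  ψ = [0, 0, 1, 4, 0]  (obs o_2=5)
t=3: δ = [7.144e-06, 3.572e-06, 8.038e-06, 5.358e-06, 5.358e-06]  ψ = [0, 0, 1, 4, 0]  (obs o_3=0)
t=4: δ = [5.954e-07, 1.116e-07, 1.488e-07, 5.023e-07, 5.023e-07]  ψ = [0, 2, 3, 2, 2]  (obs o_4=4)
t=5: δ = [3.308e-08, 1.654e-08, 5.582e-08, 2.791e-08, 2.481e-08]  ψ = [0, 0, 3, 4, 0]  (obs o_5=0)
backtrack: best end state = 2; path = [0, 0, 1, 2, 3, 2]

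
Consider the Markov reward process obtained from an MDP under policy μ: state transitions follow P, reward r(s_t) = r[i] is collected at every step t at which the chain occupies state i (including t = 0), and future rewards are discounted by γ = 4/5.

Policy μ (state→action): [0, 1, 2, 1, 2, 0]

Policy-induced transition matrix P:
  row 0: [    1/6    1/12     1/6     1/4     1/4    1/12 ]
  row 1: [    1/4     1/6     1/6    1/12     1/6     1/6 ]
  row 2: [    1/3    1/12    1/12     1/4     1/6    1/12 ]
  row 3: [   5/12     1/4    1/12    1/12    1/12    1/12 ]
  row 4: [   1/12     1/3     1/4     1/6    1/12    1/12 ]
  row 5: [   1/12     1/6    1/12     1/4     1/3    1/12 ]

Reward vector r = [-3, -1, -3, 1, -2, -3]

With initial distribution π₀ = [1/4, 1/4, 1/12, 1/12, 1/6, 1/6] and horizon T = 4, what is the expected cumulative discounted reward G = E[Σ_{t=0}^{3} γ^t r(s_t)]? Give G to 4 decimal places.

G = -5.4207

t=0: π = [0.2500, 0.2500, 0.0833, 0.0833, 0.1667, 0.1667], E[r] = -2.0000, γ^t·E[r] = -2.000000, running G = -2.000000
t=1: π = [0.1944, 0.1736, 0.1528, 0.1806, 0.1944, 0.1042], E[r] = -1.7361, γ^t·E[r] = -1.388889, running G = -3.388889
t=2: π = [0.2269, 0.1852, 0.1464, 0.1748, 0.1690, 0.0978], E[r] = -1.7616, γ^t·E[r] = -1.127407, running G = -4.516296
t=3: π = [0.2280, 0.1783, 0.1458, 0.1759, 0.1732, 0.0988], E[r] = -1.7665, γ^t·E[r] = -0.904444, running G = -5.420741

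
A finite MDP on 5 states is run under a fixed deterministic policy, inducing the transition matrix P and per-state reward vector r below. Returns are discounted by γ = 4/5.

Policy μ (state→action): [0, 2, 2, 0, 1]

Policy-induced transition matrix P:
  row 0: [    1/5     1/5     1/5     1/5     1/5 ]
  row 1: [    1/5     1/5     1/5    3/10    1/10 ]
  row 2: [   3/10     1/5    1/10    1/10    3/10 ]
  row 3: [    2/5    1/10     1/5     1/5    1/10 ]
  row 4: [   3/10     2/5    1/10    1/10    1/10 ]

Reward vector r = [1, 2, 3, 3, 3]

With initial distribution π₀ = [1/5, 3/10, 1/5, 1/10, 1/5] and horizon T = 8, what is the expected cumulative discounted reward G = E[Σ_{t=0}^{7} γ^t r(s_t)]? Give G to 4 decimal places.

G = 9.4034

t=0: π = [0.2000, 0.3000, 0.2000, 0.1000, 0.2000], E[r] = 2.3000, γ^t·E[r] = 2.300000, running G = 2.300000
t=1: π = [0.2600, 0.2300, 0.1600, 0.1900, 0.1600], E[r] = 2.2500, γ^t·E[r] = 1.800000, running G = 4.100000
t=2: π = [0.2700, 0.2130, 0.1680, 0.1910, 0.1580], E[r] = 2.2470, γ^t·E[r] = 1.438080, running G = 5.538080
t=3: π = [0.2708, 0.2125, 0.1674, 0.1887, 0.1606], E[r] = 2.2459, γ^t·E[r] = 1.149901, running G = 6.687981
t=4: π = [0.2705, 0.2133, 0.1672, 0.1885, 0.1606], E[r] = 2.2457, γ^t·E[r] = 0.919826, running G = 7.607807
t=5: π = [0.2705, 0.2133, 0.1672, 0.1885, 0.1605], E[r] = 2.2458, γ^t·E[r] = 0.735904, running G = 8.343711
t=6: π = [0.2705, 0.2132, 0.1672, 0.1886, 0.1605], E[r] = 2.2458, γ^t·E[r] = 0.588721, running G = 8.932432
t=7: π = [0.2705, 0.2132, 0.1672, 0.1886, 0.1605], E[r] = 2.2458, γ^t·E[r] = 0.470977, running G = 9.403409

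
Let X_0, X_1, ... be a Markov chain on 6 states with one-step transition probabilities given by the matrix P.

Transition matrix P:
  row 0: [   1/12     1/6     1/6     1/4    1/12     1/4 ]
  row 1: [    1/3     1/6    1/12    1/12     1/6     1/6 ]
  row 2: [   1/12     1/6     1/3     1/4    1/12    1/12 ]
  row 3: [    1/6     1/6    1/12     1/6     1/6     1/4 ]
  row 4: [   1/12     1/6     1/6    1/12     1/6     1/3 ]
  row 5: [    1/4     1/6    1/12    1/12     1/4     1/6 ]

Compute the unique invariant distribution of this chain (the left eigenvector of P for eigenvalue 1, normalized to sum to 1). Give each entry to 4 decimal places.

π = [0.1720, 0.1667, 0.1477, 0.1490, 0.1573, 0.2073]

Balance equations π_j = Σ_i π_i·P[i][j]:
  π_0 = 1/12·π_0 + 1/3·π_1 + 1/12·π_2 + 1/6·π_3 + 1/12·π_4 + 1/4·π_5
  π_1 = 1/6·π_0 + 1/6·π_1 + 1/6·π_2 + 1/6·π_3 + 1/6·π_4 + 1/6·π_5
  π_2 = 1/6·π_0 + 1/12·π_1 + 1/3·π_2 + 1/12·π_3 + 1/6·π_4 + 1/12·π_5
  π_3 = 1/4·π_0 + 1/12·π_1 + 1/4·π_2 + 1/6·π_3 + 1/12·π_4 + 1/12·π_5
  π_4 = 1/12·π_0 + 1/6·π_1 + 1/12·π_2 + 1/6·π_3 + 1/6·π_4 + 1/4·π_5
  normalize: π_0 + π_1 + π_2 + π_3 + π_4 + π_5 = 1
Solving the linear system gives exactly π = [6319/36744, 1/6, 1809/12248, 1369/9186, 1445/9186, 3809/18372].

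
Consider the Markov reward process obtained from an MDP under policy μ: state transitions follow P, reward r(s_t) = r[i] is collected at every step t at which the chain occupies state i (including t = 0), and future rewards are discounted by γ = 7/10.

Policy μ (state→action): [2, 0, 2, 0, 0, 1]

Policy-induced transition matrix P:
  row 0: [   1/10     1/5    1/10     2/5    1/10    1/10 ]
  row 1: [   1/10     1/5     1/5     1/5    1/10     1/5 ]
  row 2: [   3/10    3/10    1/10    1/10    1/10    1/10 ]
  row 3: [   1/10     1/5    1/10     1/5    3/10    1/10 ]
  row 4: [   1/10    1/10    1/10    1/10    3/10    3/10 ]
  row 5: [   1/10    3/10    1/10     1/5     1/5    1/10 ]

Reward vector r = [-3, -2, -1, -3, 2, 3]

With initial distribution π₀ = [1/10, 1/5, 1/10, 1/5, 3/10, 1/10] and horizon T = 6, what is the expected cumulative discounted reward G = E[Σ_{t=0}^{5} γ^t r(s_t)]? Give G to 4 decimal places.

t=0: π = [0.1000, 0.2000, 0.1000, 0.2000, 0.3000, 0.1000], E[r] = -0.5000, γ^t·E[r] = -0.500000, running G = -0.500000
t=1: π = [0.1200, 0.1900, 0.1200, 0.1800, 0.2100, 0.1800], E[r] = -0.4400, γ^t·E[r] = -0.308000, running G = -0.808000
t=2: π = [0.1240, 0.2090, 0.1190, 0.1910, 0.1960, 0.1610], E[r] = -0.6070, γ^t·E[r] = -0.297430, running G = -1.105430
t=3: π = [0.1238, 0.2084, 0.1209, 0.1933, 0.1935, 0.1601], E[r] = -0.6217, γ^t·E[r] = -0.213243, running G = -1.318673
t=4: π = [0.1242, 0.2088, 0.1208, 0.1933, 0.1934, 0.1595], E[r] = -0.6255, γ^t·E[r] = -0.150178, running G = -1.468851
t=5: π = [0.1242, 0.2087, 0.1209, 0.1934, 0.1933, 0.1595], E[r] = -0.6258, γ^t·E[r] = -0.105177, running G = -1.574028

G = -1.5740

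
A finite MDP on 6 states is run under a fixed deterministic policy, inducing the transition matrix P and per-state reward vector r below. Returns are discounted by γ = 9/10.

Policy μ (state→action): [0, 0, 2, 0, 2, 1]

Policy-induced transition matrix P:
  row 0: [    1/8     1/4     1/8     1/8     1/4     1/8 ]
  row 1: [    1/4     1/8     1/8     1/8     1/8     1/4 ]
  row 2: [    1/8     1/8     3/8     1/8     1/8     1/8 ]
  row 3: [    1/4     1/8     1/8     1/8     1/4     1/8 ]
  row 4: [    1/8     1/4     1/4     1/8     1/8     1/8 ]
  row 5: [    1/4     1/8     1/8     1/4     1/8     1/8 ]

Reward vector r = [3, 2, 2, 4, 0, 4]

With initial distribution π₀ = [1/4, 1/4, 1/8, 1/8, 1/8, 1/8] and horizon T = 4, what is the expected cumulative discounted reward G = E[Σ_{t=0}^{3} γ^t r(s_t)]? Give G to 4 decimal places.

t=0: π = [0.2500, 0.2500, 0.1250, 0.1250, 0.1250, 0.1250], E[r] = 2.5000, γ^t·E[r] = 2.500000, running G = 2.500000
t=1: π = [0.1875, 0.1719, 0.1719, 0.1406, 0.1719, 0.1563], E[r] = 2.4375, γ^t·E[r] = 2.193750, running G = 4.693750
t=2: π = [0.1836, 0.1699, 0.1895, 0.1445, 0.1660, 0.1465], E[r] = 2.4336, γ^t·E[r] = 1.971211, running G = 6.664961
t=3: π = [0.1826, 0.1687, 0.1931, 0.1433, 0.1660, 0.1462], E[r] = 2.4297, γ^t·E[r] = 1.771242, running G = 8.436203

G = 8.4362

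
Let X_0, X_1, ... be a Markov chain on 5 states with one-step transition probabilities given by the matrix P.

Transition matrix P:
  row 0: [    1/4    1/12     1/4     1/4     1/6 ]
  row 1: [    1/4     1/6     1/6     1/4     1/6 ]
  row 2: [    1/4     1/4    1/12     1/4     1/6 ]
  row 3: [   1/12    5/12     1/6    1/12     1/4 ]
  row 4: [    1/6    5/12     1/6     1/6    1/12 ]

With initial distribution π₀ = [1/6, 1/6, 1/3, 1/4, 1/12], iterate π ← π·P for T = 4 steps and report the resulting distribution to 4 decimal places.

t=0: π = [0.1667, 0.1667, 0.3333, 0.2500, 0.0833]
t=1: π = [0.2014, 0.2639, 0.1528, 0.2014, 0.1806]
t=2: π = [0.2014, 0.2581, 0.1707, 0.2014, 0.1684]
t=3: π = [0.2024, 0.2566, 0.1692, 0.2024, 0.1694]
t=4: π = [0.2021, 0.2569, 0.1694, 0.2021, 0.1694]

π = [0.2021, 0.2569, 0.1694, 0.2021, 0.1694]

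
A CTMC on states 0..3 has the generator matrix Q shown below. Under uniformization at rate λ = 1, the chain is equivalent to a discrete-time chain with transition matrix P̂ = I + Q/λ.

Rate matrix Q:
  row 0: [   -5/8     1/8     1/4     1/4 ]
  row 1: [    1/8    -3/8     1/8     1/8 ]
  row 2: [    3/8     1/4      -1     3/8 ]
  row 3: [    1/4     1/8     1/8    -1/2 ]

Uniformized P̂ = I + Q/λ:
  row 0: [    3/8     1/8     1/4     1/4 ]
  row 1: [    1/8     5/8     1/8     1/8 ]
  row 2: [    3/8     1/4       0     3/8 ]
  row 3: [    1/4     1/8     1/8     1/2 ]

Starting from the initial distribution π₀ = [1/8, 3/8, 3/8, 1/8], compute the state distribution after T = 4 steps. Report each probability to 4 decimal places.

t=0: π = [0.1250, 0.3750, 0.3750, 0.1250]
t=1: π = [0.2656, 0.3594, 0.0938, 0.2813]
t=2: π = [0.2500, 0.3164, 0.1465, 0.2871]
t=3: π = [0.2600, 0.3015, 0.1379, 0.3005]
t=4: π = [0.2621, 0.2930, 0.1403, 0.3047]

π = [0.2621, 0.2930, 0.1403, 0.3047]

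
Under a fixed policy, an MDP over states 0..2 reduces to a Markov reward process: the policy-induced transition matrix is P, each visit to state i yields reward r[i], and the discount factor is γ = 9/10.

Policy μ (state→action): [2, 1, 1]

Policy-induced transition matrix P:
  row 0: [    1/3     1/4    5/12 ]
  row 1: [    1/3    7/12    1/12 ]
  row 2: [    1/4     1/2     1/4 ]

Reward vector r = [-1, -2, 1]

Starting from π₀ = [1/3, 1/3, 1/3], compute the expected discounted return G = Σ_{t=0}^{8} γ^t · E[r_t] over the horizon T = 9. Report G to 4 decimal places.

G = -5.7770

t=0: π = [0.3333, 0.3333, 0.3333], E[r] = -0.6667, γ^t·E[r] = -0.666667, running G = -0.666667
t=1: π = [0.3056, 0.4444, 0.2500], E[r] = -0.9444, γ^t·E[r] = -0.850000, running G = -1.516667
t=2: π = [0.3125, 0.4606, 0.2269], E[r] = -1.0069, γ^t·E[r] = -0.815625, running G = -2.332292
t=3: π = [0.3144, 0.4603, 0.2253], E[r] = -1.0096, γ^t·E[r] = -0.736031, running G = -3.068323
t=4: π = [0.3146, 0.4597, 0.2257], E[r] = -1.0084, γ^t·E[r] = -0.661584, running G = -3.729907
t=5: π = [0.3145, 0.4597, 0.2258], E[r] = -1.0081, γ^t·E[r] = -0.595255, running G = -4.325162
t=6: π = [0.3145, 0.4597, 0.2258], E[r] = -1.0081, γ^t·E[r] = -0.535723, running G = -4.860885
t=7: π = [0.3145, 0.4597, 0.2258], E[r] = -1.0081, γ^t·E[r] = -0.482153, running G = -5.343039
t=8: π = [0.3145, 0.4597, 0.2258], E[r] = -1.0081, γ^t·E[r] = -0.433939, running G = -5.776977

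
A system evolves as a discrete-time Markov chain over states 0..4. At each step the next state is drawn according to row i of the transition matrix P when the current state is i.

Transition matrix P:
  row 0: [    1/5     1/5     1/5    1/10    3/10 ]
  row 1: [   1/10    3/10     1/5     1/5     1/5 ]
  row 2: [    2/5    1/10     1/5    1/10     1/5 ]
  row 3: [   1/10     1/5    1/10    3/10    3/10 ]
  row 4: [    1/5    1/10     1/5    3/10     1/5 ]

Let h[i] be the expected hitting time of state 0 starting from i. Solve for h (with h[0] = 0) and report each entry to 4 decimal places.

h = [0.0000, 5.6995, 3.9767, 5.8290, 5.1425]

First-step conditioning: h[0] = 0; for i ≠ 0, h[i] = 1 + Σ_k P[i][k]·h[k].
  h[1] = 1 + 3/10·h[1] + 1/5·h[2] + 1/5·h[3] + 1/5·h[4]
  h[2] = 1 + 1/10·h[1] + 1/5·h[2] + 1/10·h[3] + 1/5·h[4]
  h[3] = 1 + 1/5·h[1] + 1/10·h[2] + 3/10·h[3] + 3/10·h[4]
  h[4] = 1 + 1/10·h[1] + 1/5·h[2] + 3/10·h[3] + 1/5·h[4]
Solving the 4×4 linear system over states ≠ 0 gives exactly h = [0, 1100/193, 1535/386, 1125/193, 1985/386] (h[0] = 0 is the target).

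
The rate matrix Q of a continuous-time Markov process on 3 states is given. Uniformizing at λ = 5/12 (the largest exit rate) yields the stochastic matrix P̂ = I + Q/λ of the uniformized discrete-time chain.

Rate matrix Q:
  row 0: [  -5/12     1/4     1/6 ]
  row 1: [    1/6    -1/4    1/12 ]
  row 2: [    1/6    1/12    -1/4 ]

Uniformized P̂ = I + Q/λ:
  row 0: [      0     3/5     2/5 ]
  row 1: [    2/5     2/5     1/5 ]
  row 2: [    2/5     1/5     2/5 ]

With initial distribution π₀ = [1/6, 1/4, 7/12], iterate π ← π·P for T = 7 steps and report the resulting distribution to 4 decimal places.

t=0: π = [0.1667, 0.2500, 0.5833]
t=1: π = [0.3333, 0.3167, 0.3500]
t=2: π = [0.2667, 0.3967, 0.3367]
t=3: π = [0.2933, 0.3860, 0.3207]
t=4: π = [0.2827, 0.3945, 0.3228]
t=5: π = [0.2869, 0.3920, 0.3211]
t=6: π = [0.2852, 0.3932, 0.3216]
t=7: π = [0.2859, 0.3927, 0.3214]

π = [0.2859, 0.3927, 0.3214]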